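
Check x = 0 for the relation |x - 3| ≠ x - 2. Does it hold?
x = 0: LHS = |0 - 3| = |-3| = 3, RHS = 0 - 2 = -2; 3 ≠ -2 — holds

The relation is satisfied at x = 0.

Answer: Yes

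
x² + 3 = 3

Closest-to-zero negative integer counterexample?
Testing negative integers from -1 downward:
x = -1: LHS = (-1)² + 3 = 4; 4 = 3 — FAILS  ← closest negative counterexample to 0

Answer: x = -1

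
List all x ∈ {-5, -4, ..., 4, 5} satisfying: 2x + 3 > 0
Holds for: {-1, 0, 1, 2, 3, 4, 5}
Fails for: {-5, -4, -3, -2}

Answer: {-1, 0, 1, 2, 3, 4, 5}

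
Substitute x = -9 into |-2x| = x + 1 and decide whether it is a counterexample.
Substitute x = -9 into the relation:
x = -9: LHS = |-2·(-9)| = |18| = 18, RHS = (-9) + 1 = -8; 18 = -8 — FAILS

Since the claim fails at x = -9, this value is a counterexample.

Answer: Yes, x = -9 is a counterexample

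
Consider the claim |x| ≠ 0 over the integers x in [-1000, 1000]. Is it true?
The claim fails at x = 0:
x = 0: LHS = |0| = 0; 0 ≠ 0 — FAILS

Because a single integer refutes it, the statement is false.

Answer: False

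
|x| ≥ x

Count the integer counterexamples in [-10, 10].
Over all integers in [-10, 10], LHS − RHS is smallest at x = 0, where it equals 0:
x = 0: LHS = |0| = 0; 0 ≥ 0 — holds
At the ends of the range:
x = -10: LHS = |-10| = 10; 10 ≥ -10 — holds
x = 10: LHS = |10| = 10; 10 ≥ 10 — holds
Hence LHS − RHS is never negative, i.e. LHS ≥ RHS throughout, so the relation holds for every integer in [-10, 10].

No counterexample appears in that range.

Answer: 0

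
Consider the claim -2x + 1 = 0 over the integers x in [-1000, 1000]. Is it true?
The claim fails at x = 0:
x = 0: LHS = -2·0 + 1 = 1; 1 = 0 — FAILS

Because a single integer refutes it, the statement is false.

Answer: False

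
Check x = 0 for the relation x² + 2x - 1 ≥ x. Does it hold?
x = 0: LHS = 0² + 2·0 - 1 = -1; -1 ≥ 0 — FAILS

The relation fails at x = 0, so x = 0 is a counterexample.

Answer: No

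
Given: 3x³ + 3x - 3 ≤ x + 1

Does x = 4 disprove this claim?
Substitute x = 4 into the relation:
x = 4: LHS = 3·4³ + 3·4 - 3 = 201, RHS = 4 + 1 = 5; 201 ≤ 5 — FAILS

Since the claim fails at x = 4, this value is a counterexample.

Answer: Yes, x = 4 is a counterexample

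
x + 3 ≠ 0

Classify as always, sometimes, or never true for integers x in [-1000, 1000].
Holds at x = 0: LHS = 0 + 3 = 3; 3 ≠ 0 — holds
Fails at x = -3: LHS = (-3) + 3 = 0; 0 ≠ 0 — FAILS
It is satisfied by some integers in the range but not all.

Answer: Sometimes true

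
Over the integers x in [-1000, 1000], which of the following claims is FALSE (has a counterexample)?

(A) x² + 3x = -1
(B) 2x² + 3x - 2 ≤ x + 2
(A) x = 0: LHS = 0² + 3·0 = 0; 0 = -1 — FAILS
(B) x = 2: LHS = 2·2² + 3·2 - 2 = 12, RHS = 2 + 2 = 4; 12 ≤ 4 — FAILS

Answer: Both A and B are false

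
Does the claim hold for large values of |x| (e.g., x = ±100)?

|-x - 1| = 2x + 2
x = 100: LHS = |-100 - 1| = |-101| = 101, RHS = 2·100 + 2 = 202; 101 = 202 — FAILS
x = -100: LHS = |-(-100) - 1| = |99| = 99, RHS = 2·(-100) + 2 = -198; 99 = -198 — FAILS

Answer: No, fails for both x = 100 and x = -100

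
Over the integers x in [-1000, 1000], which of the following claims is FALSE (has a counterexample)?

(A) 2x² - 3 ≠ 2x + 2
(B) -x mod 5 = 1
(A) Track d = LHS − RHS over the integers in [-1000, 1000]. Equality would need d = 0, but d changes sign only between consecutive integers, jumping over 0:
x = -2: LHS = 2·(-2)² - 3 = 5, RHS = 2·(-2) + 2 = -2; 5 ≠ -2 — holds  (d = 7)
x = -1: LHS = 2·(-1)² - 3 = -1, RHS = 2·(-1) + 2 = 0; -1 ≠ 0 — holds  (d = -1)
x = 2: LHS = 2·2² - 3 = 5, RHS = 2·2 + 2 = 6; 5 ≠ 6 — holds  (d = -1)
x = 3: LHS = 2·3² - 3 = 15, RHS = 2·3 + 2 = 8; 15 ≠ 8 — holds  (d = 7)
Away from these crossings d keeps a constant sign, and checking every integer in [-1000, 1000] confirms d ≠ 0 throughout. Hence the two sides are never equal, so the relation holds for every integer in [-1000, 1000].

(B) x = 0: LHS = (-0) mod 5 = 0 mod 5 = 0; 0 = 1 — FAILS

Only (B) has a counterexample.

Answer: B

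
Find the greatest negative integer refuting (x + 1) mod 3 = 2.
Testing negative integers from -1 downward:
x = -1: LHS = ((-1) + 1) mod 3 = 0 mod 3 = 0; 0 = 2 — FAILS  ← closest negative counterexample to 0

Answer: x = -1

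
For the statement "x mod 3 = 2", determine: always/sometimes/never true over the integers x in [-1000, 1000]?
Holds at x = -1: LHS = (-1) mod 3 = 2; 2 = 2 — holds
Fails at x = 0: LHS = 0 mod 3 = 0; 0 = 2 — FAILS
It is satisfied by some integers in the range but not all.

Answer: Sometimes true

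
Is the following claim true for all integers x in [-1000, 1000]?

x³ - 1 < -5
The claim fails at x = 0:
x = 0: LHS = 0³ - 1 = -1; -1 < -5 — FAILS

Because a single integer refutes it, the statement is false.

Answer: False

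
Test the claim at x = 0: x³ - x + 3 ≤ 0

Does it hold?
x = 0: LHS = 0³ - 0 + 3 = 3; 3 ≤ 0 — FAILS

The relation fails at x = 0, so x = 0 is a counterexample.

Answer: No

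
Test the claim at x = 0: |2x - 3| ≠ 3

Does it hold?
x = 0: LHS = |2·0 - 3| = |-3| = 3; 3 ≠ 3 — FAILS

The relation fails at x = 0, so x = 0 is a counterexample.

Answer: No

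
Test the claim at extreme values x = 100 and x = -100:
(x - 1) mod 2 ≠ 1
x = 100: LHS = (100 - 1) mod 2 = 99 mod 2 = 1; 1 ≠ 1 — FAILS
x = -100: LHS = ((-100) - 1) mod 2 = (-101) mod 2 = 1; 1 ≠ 1 — FAILS

Answer: No, fails for both x = 100 and x = -100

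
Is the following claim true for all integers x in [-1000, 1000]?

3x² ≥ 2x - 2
Over all integers in [-1000, 1000], LHS − RHS is smallest at x = 0, where it equals 2:
x = 0: LHS = 3·0² = 0, RHS = 2·0 - 2 = -2; 0 ≥ -2 — holds
At the ends of the range:
x = -1000: LHS = 3·(-1000)² = 3000000, RHS = 2·(-1000) - 2 = -2002; 3000000 ≥ -2002 — holds
x = 1000: LHS = 3·1000² = 3000000, RHS = 2·1000 - 2 = 1998; 3000000 ≥ 1998 — holds
Hence LHS − RHS is never negative, i.e. LHS ≥ RHS throughout, so the relation holds for every integer in [-1000, 1000].

No counterexample exists.

Answer: True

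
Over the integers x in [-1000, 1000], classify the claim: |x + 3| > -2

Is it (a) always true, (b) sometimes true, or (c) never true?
An absolute value is never negative, so the left side is ≥ 0 for every x, while the right side is -2. Tightest case in [-1000, 1000] is x = -3:
x = -3: LHS = |(-3) + 3| = |0| = 0; 0 > -2 — holds
Hence LHS − RHS is never zero or negative, i.e. LHS > RHS throughout, so the relation holds for every integer in [-1000, 1000].

No counterexample exists.

Answer: Always true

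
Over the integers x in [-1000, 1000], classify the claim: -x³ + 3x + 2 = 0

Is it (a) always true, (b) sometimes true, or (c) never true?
Holds at x = -1: LHS = -(-1)³ + 3·(-1) + 2 = 0; 0 = 0 — holds
Fails at x = 0: LHS = -0³ + 3·0 + 2 = 2; 2 = 0 — FAILS
It is satisfied by some integers in the range but not all.

Answer: Sometimes true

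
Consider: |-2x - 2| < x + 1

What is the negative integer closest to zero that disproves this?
Testing negative integers from -1 downward:
x = -1: LHS = |-2·(-1) - 2| = |0| = 0, RHS = (-1) + 1 = 0; 0 < 0 — FAILS  ← closest negative counterexample to 0

Answer: x = -1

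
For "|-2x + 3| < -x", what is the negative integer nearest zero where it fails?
Testing negative integers from -1 downward:
x = -1: LHS = |-2·(-1) + 3| = |5| = 5, RHS = -(-1) = 1; 5 < 1 — FAILS  ← closest negative counterexample to 0

Answer: x = -1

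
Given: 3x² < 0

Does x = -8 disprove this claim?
Substitute x = -8 into the relation:
x = -8: LHS = 3·(-8)² = 192; 192 < 0 — FAILS

Since the claim fails at x = -8, this value is a counterexample.

Answer: Yes, x = -8 is a counterexample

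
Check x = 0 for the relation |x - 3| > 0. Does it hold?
x = 0: LHS = |0 - 3| = |-3| = 3; 3 > 0 — holds

The relation is satisfied at x = 0.

Answer: Yes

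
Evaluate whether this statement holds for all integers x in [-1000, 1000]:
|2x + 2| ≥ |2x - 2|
The claim fails at x = -1:
x = -1: LHS = |2·(-1) + 2| = |0| = 0, RHS = |2·(-1) - 2| = |-4| = 4; 0 ≥ 4 — FAILS

Because a single integer refutes it, the statement is false.

Answer: False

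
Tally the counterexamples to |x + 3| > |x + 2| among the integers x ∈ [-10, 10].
Counterexamples in [-10, 10]: {-10, -9, -8, -7, -6, -5, -4, -3}.

Counting them gives 8 values.

Answer: 8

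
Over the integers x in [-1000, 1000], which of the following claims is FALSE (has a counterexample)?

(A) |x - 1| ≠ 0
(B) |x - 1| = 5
(A) x = 1: LHS = |1 - 1| = |0| = 0; 0 ≠ 0 — FAILS
(B) x = 0: LHS = |0 - 1| = |-1| = 1; 1 = 5 — FAILS

Answer: Both A and B are false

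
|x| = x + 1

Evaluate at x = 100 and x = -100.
x = 100: LHS = |100| = 100, RHS = 100 + 1 = 101; 100 = 101 — FAILS
x = -100: LHS = |-100| = 100, RHS = (-100) + 1 = -99; 100 = -99 — FAILS

Answer: No, fails for both x = 100 and x = -100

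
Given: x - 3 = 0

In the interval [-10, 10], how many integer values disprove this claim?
Counterexamples in [-10, 10]: {-10, -9, -8, -7, -6, -5, -4, -3, -2, -1, 0, 1, 2, 4, 5, 6, 7, 8, 9, 10}.

Counting them gives 20 values.

Answer: 20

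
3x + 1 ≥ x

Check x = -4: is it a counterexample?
Substitute x = -4 into the relation:
x = -4: LHS = 3·(-4) + 1 = -11; -11 ≥ -4 — FAILS

Since the claim fails at x = -4, this value is a counterexample.

Answer: Yes, x = -4 is a counterexample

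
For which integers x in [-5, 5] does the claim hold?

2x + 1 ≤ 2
Holds for: {-5, -4, -3, -2, -1, 0}
Fails for: {1, 2, 3, 4, 5}

Answer: {-5, -4, -3, -2, -1, 0}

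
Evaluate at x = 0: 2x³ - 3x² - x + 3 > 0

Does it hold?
x = 0: LHS = 2·0³ - 3·0² - 0 + 3 = 3; 3 > 0 — holds

The relation is satisfied at x = 0.

Answer: Yes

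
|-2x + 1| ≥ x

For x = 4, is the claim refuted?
Substitute x = 4 into the relation:
x = 4: LHS = |-2·4 + 1| = |-7| = 7; 7 ≥ 4 — holds

The relation holds at x = 4, so it is not a counterexample.

Answer: No, x = 4 is not a counterexample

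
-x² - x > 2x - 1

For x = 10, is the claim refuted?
Substitute x = 10 into the relation:
x = 10: LHS = -10² - 10 = -110, RHS = 2·10 - 1 = 19; -110 > 19 — FAILS

Since the claim fails at x = 10, this value is a counterexample.

Answer: Yes, x = 10 is a counterexample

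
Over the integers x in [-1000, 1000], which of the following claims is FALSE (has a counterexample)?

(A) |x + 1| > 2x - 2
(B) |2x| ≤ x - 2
(A) x = 3: LHS = |3 + 1| = |4| = 4, RHS = 2·3 - 2 = 4; 4 > 4 — FAILS
(B) x = 0: LHS = |2·0| = |0| = 0, RHS = 0 - 2 = -2; 0 ≤ -2 — FAILS

Answer: Both A and B are false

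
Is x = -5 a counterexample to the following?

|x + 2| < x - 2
Substitute x = -5 into the relation:
x = -5: LHS = |(-5) + 2| = |-3| = 3, RHS = (-5) - 2 = -7; 3 < -7 — FAILS

Since the claim fails at x = -5, this value is a counterexample.

Answer: Yes, x = -5 is a counterexample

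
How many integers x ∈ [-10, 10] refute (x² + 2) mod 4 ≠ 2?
Counterexamples in [-10, 10]: {-10, -8, -6, -4, -2, 0, 2, 4, 6, 8, 10}.

Counting them gives 11 values.

Answer: 11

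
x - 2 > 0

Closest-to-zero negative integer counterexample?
Testing negative integers from -1 downward:
x = -1: LHS = (-1) - 2 = -3; -3 > 0 — FAILS  ← closest negative counterexample to 0

Answer: x = -1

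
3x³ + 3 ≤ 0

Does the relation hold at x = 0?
x = 0: LHS = 3·0³ + 3 = 3; 3 ≤ 0 — FAILS

The relation fails at x = 0, so x = 0 is a counterexample.

Answer: No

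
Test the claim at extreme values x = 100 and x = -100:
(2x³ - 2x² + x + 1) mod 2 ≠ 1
x = 100: LHS = (2·100³ - 2·100² + 100 + 1) mod 2 = 1980101 mod 2 = 1; 1 ≠ 1 — FAILS
x = -100: LHS = (2·(-100)³ - 2·(-100)² + (-100) + 1) mod 2 = (-2020099) mod 2 = 1; 1 ≠ 1 — FAILS

Answer: No, fails for both x = 100 and x = -100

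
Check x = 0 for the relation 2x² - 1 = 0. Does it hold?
x = 0: LHS = 2·0² - 1 = -1; -1 = 0 — FAILS

The relation fails at x = 0, so x = 0 is a counterexample.

Answer: No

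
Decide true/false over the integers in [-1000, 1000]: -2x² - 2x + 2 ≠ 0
Track d = LHS − RHS over the integers in [-1000, 1000]. Equality would need d = 0, but d changes sign only between consecutive integers, jumping over 0:
x = -2: LHS = -2·(-2)² - 2·(-2) + 2 = -2; -2 ≠ 0 — holds  (d = -2)
x = -1: LHS = -2·(-1)² - 2·(-1) + 2 = 2; 2 ≠ 0 — holds  (d = 2)
x = 0: LHS = -2·0² - 2·0 + 2 = 2; 2 ≠ 0 — holds  (d = 2)
x = 1: LHS = -2·1² - 2·1 + 2 = -2; -2 ≠ 0 — holds  (d = -2)
Away from these crossings d keeps a constant sign, and checking every integer in [-1000, 1000] confirms d ≠ 0 throughout. Hence the two sides are never equal, so the relation holds for every integer in [-1000, 1000].

No counterexample exists.

Answer: True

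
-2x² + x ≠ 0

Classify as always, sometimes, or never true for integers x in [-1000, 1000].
Holds at x = 1: LHS = -2·1² + 1 = -1; -1 ≠ 0 — holds
Fails at x = 0: LHS = -2·0² + 0 = 0; 0 ≠ 0 — FAILS
It is satisfied by some integers in the range but not all.

Answer: Sometimes true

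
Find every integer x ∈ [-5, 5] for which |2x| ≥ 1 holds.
Holds for: {-5, -4, -3, -2, -1, 1, 2, 3, 4, 5}
Fails for: {0}

Answer: {-5, -4, -3, -2, -1, 1, 2, 3, 4, 5}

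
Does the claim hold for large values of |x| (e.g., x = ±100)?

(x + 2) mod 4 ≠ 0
x = 100: LHS = (100 + 2) mod 4 = 102 mod 4 = 2; 2 ≠ 0 — holds
x = -100: LHS = ((-100) + 2) mod 4 = (-98) mod 4 = 2; 2 ≠ 0 — holds

Answer: Yes, holds for both x = 100 and x = -100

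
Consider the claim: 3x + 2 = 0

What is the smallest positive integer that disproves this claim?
Testing positive integers:
x = 1: LHS = 3·1 + 2 = 5; 5 = 0 — FAILS  ← smallest positive counterexample

Answer: x = 1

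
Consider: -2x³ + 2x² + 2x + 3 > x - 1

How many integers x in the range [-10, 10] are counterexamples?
Counterexamples in [-10, 10]: {2, 3, 4, 5, 6, 7, 8, 9, 10}.

Counting them gives 9 values.

Answer: 9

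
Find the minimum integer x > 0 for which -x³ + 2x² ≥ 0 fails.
Testing positive integers:
x = 1: LHS = -1³ + 2·1² = 1; 1 ≥ 0 — holds
x = 2: LHS = -2³ + 2·2² = 0; 0 ≥ 0 — holds
x = 3: LHS = -3³ + 2·3² = -9; -9 ≥ 0 — FAILS  ← smallest positive counterexample

Answer: x = 3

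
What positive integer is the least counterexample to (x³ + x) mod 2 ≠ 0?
Testing positive integers:
x = 1: LHS = (1³ + 1) mod 2 = 2 mod 2 = 0; 0 ≠ 0 — FAILS  ← smallest positive counterexample

Answer: x = 1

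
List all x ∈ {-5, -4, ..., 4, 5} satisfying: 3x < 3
Holds for: {-5, -4, -3, -2, -1, 0}
Fails for: {1, 2, 3, 4, 5}

Answer: {-5, -4, -3, -2, -1, 0}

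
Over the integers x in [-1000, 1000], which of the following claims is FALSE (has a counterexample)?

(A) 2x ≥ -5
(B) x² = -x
(A) x = -3: LHS = 2·(-3) = -6; -6 ≥ -5 — FAILS
(B) x = 1: LHS = 1² = 1; 1 = -1 — FAILS

Answer: Both A and B are false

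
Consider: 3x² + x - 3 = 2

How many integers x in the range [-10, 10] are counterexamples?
Counterexamples in [-10, 10]: {-10, -9, -8, -7, -6, -5, -4, -3, -2, -1, 0, 1, 2, 3, 4, 5, 6, 7, 8, 9, 10}.

Counting them gives 21 values.

Answer: 21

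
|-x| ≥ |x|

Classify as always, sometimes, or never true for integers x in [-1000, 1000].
Over all integers in [-1000, 1000], LHS − RHS is smallest at x = 0, where it equals 0:
x = 0: LHS = |-0| = |0| = 0, RHS = |0| = 0; 0 ≥ 0 — holds
At the ends of the range:
x = -1000: LHS = |-(-1000)| = |1000| = 1000, RHS = |-1000| = 1000; 1000 ≥ 1000 — holds
x = 1000: LHS = |-1000| = 1000, RHS = |1000| = 1000; 1000 ≥ 1000 — holds
Hence LHS − RHS is never negative, i.e. LHS ≥ RHS throughout, so the relation holds for every integer in [-1000, 1000].

No counterexample exists.

Answer: Always true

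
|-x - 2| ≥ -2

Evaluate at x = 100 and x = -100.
x = 100: LHS = |-100 - 2| = |-102| = 102; 102 ≥ -2 — holds
x = -100: LHS = |-(-100) - 2| = |98| = 98; 98 ≥ -2 — holds

Answer: Yes, holds for both x = 100 and x = -100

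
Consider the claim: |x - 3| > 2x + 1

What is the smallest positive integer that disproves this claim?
Testing positive integers:
x = 1: LHS = |1 - 3| = |-2| = 2, RHS = 2·1 + 1 = 3; 2 > 3 — FAILS  ← smallest positive counterexample

Answer: x = 1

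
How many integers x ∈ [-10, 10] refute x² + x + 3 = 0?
Counterexamples in [-10, 10]: {-10, -9, -8, -7, -6, -5, -4, -3, -2, -1, 0, 1, 2, 3, 4, 5, 6, 7, 8, 9, 10}.

Counting them gives 21 values.

Answer: 21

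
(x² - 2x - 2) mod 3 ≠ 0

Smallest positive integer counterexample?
Testing positive integers:
x = 1: LHS = (1² - 2·1 - 2) mod 3 = (-3) mod 3 = 0; 0 ≠ 0 — FAILS  ← smallest positive counterexample

Answer: x = 1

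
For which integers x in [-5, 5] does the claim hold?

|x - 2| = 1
Holds for: {1, 3}
Fails for: {-5, -4, -3, -2, -1, 0, 2, 4, 5}

Answer: {1, 3}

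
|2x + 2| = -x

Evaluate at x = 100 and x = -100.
x = 100: LHS = |2·100 + 2| = |202| = 202; 202 = -100 — FAILS
x = -100: LHS = |2·(-100) + 2| = |-198| = 198, RHS = -(-100) = 100; 198 = 100 — FAILS

Answer: No, fails for both x = 100 and x = -100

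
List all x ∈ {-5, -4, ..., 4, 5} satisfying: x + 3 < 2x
Holds for: {4, 5}
Fails for: {-5, -4, -3, -2, -1, 0, 1, 2, 3}

Answer: {4, 5}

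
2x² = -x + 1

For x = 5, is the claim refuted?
Substitute x = 5 into the relation:
x = 5: LHS = 2·5² = 50, RHS = -5 + 1 = -4; 50 = -4 — FAILS

Since the claim fails at x = 5, this value is a counterexample.

Answer: Yes, x = 5 is a counterexample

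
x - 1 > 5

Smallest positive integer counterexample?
Testing positive integers:
x = 1: LHS = 1 - 1 = 0; 0 > 5 — FAILS  ← smallest positive counterexample

Answer: x = 1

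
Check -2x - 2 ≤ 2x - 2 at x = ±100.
x = 100: LHS = -2·100 - 2 = -202, RHS = 2·100 - 2 = 198; -202 ≤ 198 — holds
x = -100: LHS = -2·(-100) - 2 = 198, RHS = 2·(-100) - 2 = -202; 198 ≤ -202 — FAILS

Answer: Partially: holds for x = 100, fails for x = -100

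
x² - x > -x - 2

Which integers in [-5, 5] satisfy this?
Over all integers in [-5, 5], LHS − RHS is smallest at x = 0, where it equals 2:
x = 0: LHS = 0² - 0 = 0, RHS = -0 - 2 = -2; 0 > -2 — holds
At the ends of the range:
x = -5: LHS = (-5)² - (-5) = 30, RHS = -(-5) - 2 = 3; 30 > 3 — holds
x = 5: LHS = 5² - 5 = 20, RHS = -5 - 2 = -7; 20 > -7 — holds
Hence LHS − RHS is never zero or negative, i.e. LHS > RHS throughout, so the relation holds for every integer in [-5, 5].

Answer: All integers in [-5, 5]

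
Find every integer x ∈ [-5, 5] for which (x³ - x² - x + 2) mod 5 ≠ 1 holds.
Holds for: {-5, -3, -2, 0, 2, 3, 5}
Fails for: {-4, -1, 1, 4}

Answer: {-5, -3, -2, 0, 2, 3, 5}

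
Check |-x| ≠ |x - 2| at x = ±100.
x = 100: LHS = |-100| = 100, RHS = |100 - 2| = |98| = 98; 100 ≠ 98 — holds
x = -100: LHS = |-(-100)| = |100| = 100, RHS = |(-100) - 2| = |-102| = 102; 100 ≠ 102 — holds

Answer: Yes, holds for both x = 100 and x = -100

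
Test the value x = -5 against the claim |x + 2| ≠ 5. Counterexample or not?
Substitute x = -5 into the relation:
x = -5: LHS = |(-5) + 2| = |-3| = 3; 3 ≠ 5 — holds

The claim holds here, so x = -5 is not a counterexample. (A counterexample exists elsewhere, e.g. x = 3.)

Answer: No, x = -5 is not a counterexample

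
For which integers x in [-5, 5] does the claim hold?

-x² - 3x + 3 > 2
Holds for: {-3, -2, -1, 0}
Fails for: {-5, -4, 1, 2, 3, 4, 5}

Answer: {-3, -2, -1, 0}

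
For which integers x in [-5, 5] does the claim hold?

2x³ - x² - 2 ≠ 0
Track d = LHS − RHS over the integers in [-5, 5]. Equality would need d = 0, but d changes sign only between consecutive integers, jumping over 0:
x = 1: LHS = 2·1³ - 1² - 2 = -1; -1 ≠ 0 — holds  (d = -1)
x = 2: LHS = 2·2³ - 2² - 2 = 10; 10 ≠ 0 — holds  (d = 10)
Away from these crossings d keeps a constant sign, and checking every integer in [-5, 5] confirms d ≠ 0 throughout. Hence the two sides are never equal, so the relation holds for every integer in [-5, 5].

Answer: All integers in [-5, 5]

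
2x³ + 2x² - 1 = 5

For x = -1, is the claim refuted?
Substitute x = -1 into the relation:
x = -1: LHS = 2·(-1)³ + 2·(-1)² - 1 = -1; -1 = 5 — FAILS

Since the claim fails at x = -1, this value is a counterexample.

Answer: Yes, x = -1 is a counterexample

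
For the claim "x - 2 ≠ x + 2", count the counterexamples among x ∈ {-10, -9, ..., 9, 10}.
Over all integers in [-10, 10], LHS − RHS is always negative; it is closest to 0 at x = 0, where it equals -4:
x = 0: LHS = 0 - 2 = -2, RHS = 0 + 2 = 2; -2 ≠ 2 — holds
At the ends of the range:
x = -10: LHS = (-10) - 2 = -12, RHS = (-10) + 2 = -8; -12 ≠ -8 — holds
x = 10: LHS = 10 - 2 = 8, RHS = 10 + 2 = 12; 8 ≠ 12 — holds
Hence LHS − RHS is never 0, i.e. the two sides are never equal, so the relation holds for every integer in [-10, 10].

No counterexample appears in that range.

Answer: 0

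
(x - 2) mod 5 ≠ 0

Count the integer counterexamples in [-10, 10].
Counterexamples in [-10, 10]: {-8, -3, 2, 7}.

Counting them gives 4 values.

Answer: 4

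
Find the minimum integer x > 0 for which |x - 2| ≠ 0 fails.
Testing positive integers:
x = 1: LHS = |1 - 2| = |-1| = 1; 1 ≠ 0 — holds
x = 2: LHS = |2 - 2| = |0| = 0; 0 ≠ 0 — FAILS  ← smallest positive counterexample

Answer: x = 2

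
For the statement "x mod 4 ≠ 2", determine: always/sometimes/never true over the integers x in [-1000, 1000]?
Holds at x = 0: LHS = 0 mod 4 = 0; 0 ≠ 2 — holds
Fails at x = 2: LHS = 2 mod 4 = 2; 2 ≠ 2 — FAILS
It is satisfied by some integers in the range but not all.

Answer: Sometimes true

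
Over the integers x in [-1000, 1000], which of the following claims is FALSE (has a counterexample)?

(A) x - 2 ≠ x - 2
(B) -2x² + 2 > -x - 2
(A) x = 0: LHS = 0 - 2 = -2, RHS = 0 - 2 = -2; -2 ≠ -2 — FAILS
(B) x = 2: LHS = -2·2² + 2 = -6, RHS = -2 - 2 = -4; -6 > -4 — FAILS

Answer: Both A and B are false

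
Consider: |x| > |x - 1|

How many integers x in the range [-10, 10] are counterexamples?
Counterexamples in [-10, 10]: {-10, -9, -8, -7, -6, -5, -4, -3, -2, -1, 0}.

Counting them gives 11 values.

Answer: 11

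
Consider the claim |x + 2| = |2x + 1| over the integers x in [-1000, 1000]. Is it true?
The claim fails at x = 0:
x = 0: LHS = |0 + 2| = |2| = 2, RHS = |2·0 + 1| = |1| = 1; 2 = 1 — FAILS

Because a single integer refutes it, the statement is false.

Answer: False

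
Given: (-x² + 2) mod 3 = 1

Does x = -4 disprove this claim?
Substitute x = -4 into the relation:
x = -4: LHS = (-(-4)² + 2) mod 3 = (-14) mod 3 = 1; 1 = 1 — holds

The claim holds here, so x = -4 is not a counterexample. (A counterexample exists elsewhere, e.g. x = 0.)

Answer: No, x = -4 is not a counterexample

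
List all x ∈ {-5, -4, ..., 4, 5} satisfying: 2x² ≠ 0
Holds for: {-5, -4, -3, -2, -1, 1, 2, 3, 4, 5}
Fails for: {0}

Answer: {-5, -4, -3, -2, -1, 1, 2, 3, 4, 5}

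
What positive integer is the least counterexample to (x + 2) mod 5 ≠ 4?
Testing positive integers:
x = 1: LHS = (1 + 2) mod 5 = 3 mod 5 = 3; 3 ≠ 4 — holds
x = 2: LHS = (2 + 2) mod 5 = 4 mod 5 = 4; 4 ≠ 4 — FAILS  ← smallest positive counterexample

Answer: x = 2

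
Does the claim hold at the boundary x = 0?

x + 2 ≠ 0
x = 0: LHS = 0 + 2 = 2; 2 ≠ 0 — holds

The relation is satisfied at x = 0.

Answer: Yes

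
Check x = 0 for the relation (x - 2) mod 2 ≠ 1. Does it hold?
x = 0: LHS = (0 - 2) mod 2 = (-2) mod 2 = 0; 0 ≠ 1 — holds

The relation is satisfied at x = 0.

Answer: Yes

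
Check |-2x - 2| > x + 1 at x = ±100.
x = 100: LHS = |-2·100 - 2| = |-202| = 202, RHS = 100 + 1 = 101; 202 > 101 — holds
x = -100: LHS = |-2·(-100) - 2| = |198| = 198, RHS = (-100) + 1 = -99; 198 > -99 — holds

Answer: Yes, holds for both x = 100 and x = -100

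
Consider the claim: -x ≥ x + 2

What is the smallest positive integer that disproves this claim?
Testing positive integers:
x = 1: RHS = 1 + 2 = 3; -1 ≥ 3 — FAILS  ← smallest positive counterexample

Answer: x = 1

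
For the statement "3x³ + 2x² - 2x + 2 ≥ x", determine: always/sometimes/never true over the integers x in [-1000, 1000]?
Holds at x = 0: LHS = 3·0³ + 2·0² - 2·0 + 2 = 2; 2 ≥ 0 — holds
Fails at x = -2: LHS = 3·(-2)³ + 2·(-2)² - 2·(-2) + 2 = -10; -10 ≥ -2 — FAILS
It is satisfied by some integers in the range but not all.

Answer: Sometimes true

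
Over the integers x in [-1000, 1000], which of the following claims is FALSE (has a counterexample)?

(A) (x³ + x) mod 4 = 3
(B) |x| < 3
(A) x = 0: LHS = (0³ + 0) mod 4 = 0 mod 4 = 0; 0 = 3 — FAILS
(B) x = 3: LHS = |3| = 3; 3 < 3 — FAILS

Answer: Both A and B are false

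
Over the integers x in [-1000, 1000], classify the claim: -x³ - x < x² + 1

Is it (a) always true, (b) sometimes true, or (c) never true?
Holds at x = 0: LHS = -0³ - 0 = 0, RHS = 0² + 1 = 1; 0 < 1 — holds
Fails at x = -1: LHS = -(-1)³ - (-1) = 2, RHS = (-1)² + 1 = 2; 2 < 2 — FAILS
It is satisfied by some integers in the range but not all.

Answer: Sometimes true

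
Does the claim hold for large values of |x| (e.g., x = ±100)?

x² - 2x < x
x = 100: LHS = 100² - 2·100 = 9800; 9800 < 100 — FAILS
x = -100: LHS = (-100)² - 2·(-100) = 10200; 10200 < -100 — FAILS

Answer: No, fails for both x = 100 and x = -100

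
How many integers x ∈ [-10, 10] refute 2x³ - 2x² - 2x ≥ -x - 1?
Counterexamples in [-10, 10]: {-10, -9, -8, -7, -6, -5, -4, -3, -2, -1}.

Counting them gives 10 values.

Answer: 10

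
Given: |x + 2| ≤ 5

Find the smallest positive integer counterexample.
Testing positive integers:
x = 1: LHS = |1 + 2| = |3| = 3; 3 ≤ 5 — holds
x = 2: LHS = |2 + 2| = |4| = 4; 4 ≤ 5 — holds
x = 3: LHS = |3 + 2| = |5| = 5; 5 ≤ 5 — holds
x = 4: LHS = |4 + 2| = |6| = 6; 6 ≤ 5 — FAILS  ← smallest positive counterexample

Answer: x = 4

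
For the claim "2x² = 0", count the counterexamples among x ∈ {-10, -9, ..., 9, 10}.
Counterexamples in [-10, 10]: {-10, -9, -8, -7, -6, -5, -4, -3, -2, -1, 1, 2, 3, 4, 5, 6, 7, 8, 9, 10}.

Counting them gives 20 values.

Answer: 20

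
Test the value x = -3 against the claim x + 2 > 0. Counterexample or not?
Substitute x = -3 into the relation:
x = -3: LHS = (-3) + 2 = -1; -1 > 0 — FAILS

Since the claim fails at x = -3, this value is a counterexample.

Answer: Yes, x = -3 is a counterexample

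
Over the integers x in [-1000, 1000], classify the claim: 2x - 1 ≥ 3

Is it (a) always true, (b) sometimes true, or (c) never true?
Holds at x = 2: LHS = 2·2 - 1 = 3; 3 ≥ 3 — holds
Fails at x = 0: LHS = 2·0 - 1 = -1; -1 ≥ 3 — FAILS
It is satisfied by some integers in the range but not all.

Answer: Sometimes true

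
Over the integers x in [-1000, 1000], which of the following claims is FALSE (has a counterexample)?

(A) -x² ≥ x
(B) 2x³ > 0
(A) x = 1: LHS = -1² = -1; -1 ≥ 1 — FAILS
(B) x = 0: LHS = 2·0³ = 0; 0 > 0 — FAILS

Answer: Both A and B are false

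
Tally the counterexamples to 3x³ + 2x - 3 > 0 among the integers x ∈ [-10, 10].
Counterexamples in [-10, 10]: {-10, -9, -8, -7, -6, -5, -4, -3, -2, -1, 0}.

Counting them gives 11 values.

Answer: 11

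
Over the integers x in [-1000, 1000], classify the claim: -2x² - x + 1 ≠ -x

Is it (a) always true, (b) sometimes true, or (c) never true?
Track d = LHS − RHS over the integers in [-1000, 1000]. Equality would need d = 0, but d changes sign only between consecutive integers, jumping over 0:
x = -1: LHS = -2·(-1)² - (-1) + 1 = 0, RHS = -(-1) = 1; 0 ≠ 1 — holds  (d = -1)
x = 0: LHS = -2·0² - 0 + 1 = 1, RHS = -0 = 0; 1 ≠ 0 — holds  (d = 1)
x = 0: LHS = -2·0² - 0 + 1 = 1, RHS = -0 = 0; 1 ≠ 0 — holds  (d = 1)
x = 1: LHS = -2·1² - 1 + 1 = -2; -2 ≠ -1 — holds  (d = -1)
Away from these crossings d keeps a constant sign, and checking every integer in [-1000, 1000] confirms d ≠ 0 throughout. Hence the two sides are never equal, so the relation holds for every integer in [-1000, 1000].

No counterexample exists.

Answer: Always true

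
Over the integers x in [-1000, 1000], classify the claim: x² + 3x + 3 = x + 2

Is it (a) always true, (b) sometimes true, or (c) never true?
Holds at x = -1: LHS = (-1)² + 3·(-1) + 3 = 1, RHS = (-1) + 2 = 1; 1 = 1 — holds
Fails at x = 0: LHS = 0² + 3·0 + 3 = 3, RHS = 0 + 2 = 2; 3 = 2 — FAILS
It is satisfied by some integers in the range but not all.

Answer: Sometimes true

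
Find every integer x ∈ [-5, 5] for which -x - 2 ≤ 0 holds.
Holds for: {-2, -1, 0, 1, 2, 3, 4, 5}
Fails for: {-5, -4, -3}

Answer: {-2, -1, 0, 1, 2, 3, 4, 5}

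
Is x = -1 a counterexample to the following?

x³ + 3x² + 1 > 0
Substitute x = -1 into the relation:
x = -1: LHS = (-1)³ + 3·(-1)² + 1 = 3; 3 > 0 — holds

The claim holds here, so x = -1 is not a counterexample. (A counterexample exists elsewhere, e.g. x = -4.)

Answer: No, x = -1 is not a counterexample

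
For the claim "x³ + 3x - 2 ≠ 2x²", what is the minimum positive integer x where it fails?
Testing positive integers:
x = 1: LHS = 1³ + 3·1 - 2 = 2, RHS = 2·1² = 2; 2 ≠ 2 — FAILS  ← smallest positive counterexample

Answer: x = 1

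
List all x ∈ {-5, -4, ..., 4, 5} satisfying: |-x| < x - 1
Over all integers in [-5, 5], LHS − RHS is smallest at x = 0, where it equals 1:
x = 0: LHS = |-0| = |0| = 0, RHS = 0 - 1 = -1; 0 < -1 — FAILS
At the ends of the range:
x = -5: LHS = |-(-5)| = |5| = 5, RHS = (-5) - 1 = -6; 5 < -6 — FAILS
x = 5: LHS = |-5| = 5, RHS = 5 - 1 = 4; 5 < 4 — FAILS
Hence LHS − RHS is never negative, i.e. LHS ≥ RHS throughout, so the claimed relation (<) fails for every integer in [-5, 5].

Answer: None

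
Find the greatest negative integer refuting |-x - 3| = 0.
Testing negative integers from -1 downward:
x = -1: LHS = |-(-1) - 3| = |-2| = 2; 2 = 0 — FAILS  ← closest negative counterexample to 0

Answer: x = -1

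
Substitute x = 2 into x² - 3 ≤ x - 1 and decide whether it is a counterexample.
Substitute x = 2 into the relation:
x = 2: LHS = 2² - 3 = 1, RHS = 2 - 1 = 1; 1 ≤ 1 — holds

The claim holds here, so x = 2 is not a counterexample. (A counterexample exists elsewhere, e.g. x = -2.)

Answer: No, x = 2 is not a counterexample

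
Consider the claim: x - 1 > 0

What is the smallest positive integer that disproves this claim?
Testing positive integers:
x = 1: LHS = 1 - 1 = 0; 0 > 0 — FAILS  ← smallest positive counterexample

Answer: x = 1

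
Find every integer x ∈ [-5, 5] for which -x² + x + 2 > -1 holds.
Holds for: {-1, 0, 1, 2}
Fails for: {-5, -4, -3, -2, 3, 4, 5}

Answer: {-1, 0, 1, 2}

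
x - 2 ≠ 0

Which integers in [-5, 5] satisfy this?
Holds for: {-5, -4, -3, -2, -1, 0, 1, 3, 4, 5}
Fails for: {2}

Answer: {-5, -4, -3, -2, -1, 0, 1, 3, 4, 5}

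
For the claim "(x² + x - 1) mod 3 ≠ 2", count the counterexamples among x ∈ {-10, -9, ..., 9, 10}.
Counterexamples in [-10, 10]: {-10, -9, -7, -6, -4, -3, -1, 0, 2, 3, 5, 6, 8, 9}.

Counting them gives 14 values.

Answer: 14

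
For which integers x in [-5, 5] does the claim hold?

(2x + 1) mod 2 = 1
For a polynomial with integer coefficients, its value mod 2 depends only on x mod 2, so it suffices to check one representative of each residue class, x = 0, 1:
x = 0: LHS = (2·0 + 1) mod 2 = 1 mod 2 = 1; 1 = 1 — holds
x = 1: LHS = (2·1 + 1) mod 2 = 3 mod 2 = 1; 1 = 1 — holds
The relation holds in every residue class, so the relation holds for every integer in [-5, 5].

Answer: All integers in [-5, 5]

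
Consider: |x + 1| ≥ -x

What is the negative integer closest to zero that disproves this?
Testing negative integers from -1 downward:
x = -1: LHS = |(-1) + 1| = |0| = 0, RHS = -(-1) = 1; 0 ≥ 1 — FAILS  ← closest negative counterexample to 0

Answer: x = -1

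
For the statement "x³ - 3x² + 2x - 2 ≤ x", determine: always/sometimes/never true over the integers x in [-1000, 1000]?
Holds at x = 0: LHS = 0³ - 3·0² + 2·0 - 2 = -2; -2 ≤ 0 — holds
Fails at x = 3: LHS = 3³ - 3·3² + 2·3 - 2 = 4; 4 ≤ 3 — FAILS
It is satisfied by some integers in the range but not all.

Answer: Sometimes true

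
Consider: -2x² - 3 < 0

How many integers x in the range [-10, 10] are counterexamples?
Over all integers in [-10, 10], LHS − RHS is largest at x = 0, where it equals -3:
x = 0: LHS = -2·0² - 3 = -3; -3 < 0 — holds
At the ends of the range:
x = -10: LHS = -2·(-10)² - 3 = -203; -203 < 0 — holds
x = 10: LHS = -2·10² - 3 = -203; -203 < 0 — holds
Hence LHS − RHS is never zero or positive, i.e. LHS < RHS throughout, so the relation holds for every integer in [-10, 10].

No counterexample appears in that range.

Answer: 0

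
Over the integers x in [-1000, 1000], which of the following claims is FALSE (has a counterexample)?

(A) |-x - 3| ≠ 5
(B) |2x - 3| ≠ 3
(A) x = 2: LHS = |-2 - 3| = |-5| = 5; 5 ≠ 5 — FAILS
(B) x = 0: LHS = |2·0 - 3| = |-3| = 3; 3 ≠ 3 — FAILS

Answer: Both A and B are false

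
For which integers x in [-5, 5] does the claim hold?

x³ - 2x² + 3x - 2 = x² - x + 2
Holds for: {2}
Fails for: {-5, -4, -3, -2, -1, 0, 1, 3, 4, 5}

Answer: {2}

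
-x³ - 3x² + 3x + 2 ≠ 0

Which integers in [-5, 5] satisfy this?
Track d = LHS − RHS over the integers in [-5, 5]. Equality would need d = 0, but d changes sign only between consecutive integers, jumping over 0:
x = -4: LHS = -(-4)³ - 3·(-4)² + 3·(-4) + 2 = 6; 6 ≠ 0 — holds  (d = 6)
x = -3: LHS = -(-3)³ - 3·(-3)² + 3·(-3) + 2 = -7; -7 ≠ 0 — holds  (d = -7)
x = -1: LHS = -(-1)³ - 3·(-1)² + 3·(-1) + 2 = -3; -3 ≠ 0 — holds  (d = -3)
x = 0: LHS = -0³ - 3·0² + 3·0 + 2 = 2; 2 ≠ 0 — holds  (d = 2)
x = 1: LHS = -1³ - 3·1² + 3·1 + 2 = 1; 1 ≠ 0 — holds  (d = 1)
x = 2: LHS = -2³ - 3·2² + 3·2 + 2 = -12; -12 ≠ 0 — holds  (d = -12)
Away from these crossings d keeps a constant sign, and checking every integer in [-5, 5] confirms d ≠ 0 throughout. Hence the two sides are never equal, so the relation holds for every integer in [-5, 5].

Answer: All integers in [-5, 5]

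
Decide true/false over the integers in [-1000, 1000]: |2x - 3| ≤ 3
The claim fails at x = -1:
x = -1: LHS = |2·(-1) - 3| = |-5| = 5; 5 ≤ 3 — FAILS

Because a single integer refutes it, the statement is false.

Answer: False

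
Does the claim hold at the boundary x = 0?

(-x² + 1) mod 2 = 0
x = 0: LHS = (-0² + 1) mod 2 = 1 mod 2 = 1; 1 = 0 — FAILS

The relation fails at x = 0, so x = 0 is a counterexample.

Answer: No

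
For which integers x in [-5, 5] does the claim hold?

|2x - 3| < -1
An absolute value is never negative, so the left side is ≥ 0 for every x, while the right side is -1. Tightest case in [-5, 5] is x = 1:
x = 1: LHS = |2·1 - 3| = |-1| = 1; 1 < -1 — FAILS
Hence LHS − RHS is never negative, i.e. LHS ≥ RHS throughout, so the claimed relation (<) fails for every integer in [-5, 5].

Answer: None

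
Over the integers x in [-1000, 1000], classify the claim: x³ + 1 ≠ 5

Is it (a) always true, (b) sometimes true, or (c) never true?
Track d = LHS − RHS over the integers in [-1000, 1000]. Equality would need d = 0, but d changes sign only between consecutive integers, jumping over 0:
x = 1: LHS = 1³ + 1 = 2; 2 ≠ 5 — holds  (d = -3)
x = 2: LHS = 2³ + 1 = 9; 9 ≠ 5 — holds  (d = 4)
Away from these crossings d keeps a constant sign, and checking every integer in [-1000, 1000] confirms d ≠ 0 throughout. Hence the two sides are never equal, so the relation holds for every integer in [-1000, 1000].

No counterexample exists.

Answer: Always true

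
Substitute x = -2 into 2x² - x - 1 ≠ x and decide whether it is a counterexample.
Substitute x = -2 into the relation:
x = -2: LHS = 2·(-2)² - (-2) - 1 = 9; 9 ≠ -2 — holds

The relation holds at x = -2, so it is not a counterexample.

Answer: No, x = -2 is not a counterexample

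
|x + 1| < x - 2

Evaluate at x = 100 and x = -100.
x = 100: LHS = |100 + 1| = |101| = 101, RHS = 100 - 2 = 98; 101 < 98 — FAILS
x = -100: LHS = |(-100) + 1| = |-99| = 99, RHS = (-100) - 2 = -102; 99 < -102 — FAILS

Answer: No, fails for both x = 100 and x = -100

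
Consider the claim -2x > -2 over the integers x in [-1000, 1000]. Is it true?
The claim fails at x = 1:
x = 1: LHS = -2·1 = -2; -2 > -2 — FAILS

Because a single integer refutes it, the statement is false.

Answer: False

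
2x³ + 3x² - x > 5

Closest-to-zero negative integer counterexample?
Testing negative integers from -1 downward:
x = -1: LHS = 2·(-1)³ + 3·(-1)² - (-1) = 2; 2 > 5 — FAILS  ← closest negative counterexample to 0

Answer: x = -1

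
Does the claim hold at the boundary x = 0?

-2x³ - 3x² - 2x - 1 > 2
x = 0: LHS = -2·0³ - 3·0² - 2·0 - 1 = -1; -1 > 2 — FAILS

The relation fails at x = 0, so x = 0 is a counterexample.

Answer: No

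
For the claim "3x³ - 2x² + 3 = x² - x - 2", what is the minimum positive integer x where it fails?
Testing positive integers:
x = 1: LHS = 3·1³ - 2·1² + 3 = 4, RHS = 1² - 1 - 2 = -2; 4 = -2 — FAILS  ← smallest positive counterexample

Answer: x = 1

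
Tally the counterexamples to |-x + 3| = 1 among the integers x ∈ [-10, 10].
Counterexamples in [-10, 10]: {-10, -9, -8, -7, -6, -5, -4, -3, -2, -1, 0, 1, 3, 5, 6, 7, 8, 9, 10}.

Counting them gives 19 values.

Answer: 19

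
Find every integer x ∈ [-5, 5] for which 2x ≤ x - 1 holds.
Holds for: {-5, -4, -3, -2, -1}
Fails for: {0, 1, 2, 3, 4, 5}

Answer: {-5, -4, -3, -2, -1}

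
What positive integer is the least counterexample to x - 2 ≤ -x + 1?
Testing positive integers:
x = 1: LHS = 1 - 2 = -1, RHS = -1 + 1 = 0; -1 ≤ 0 — holds
x = 2: LHS = 2 - 2 = 0, RHS = -2 + 1 = -1; 0 ≤ -1 — FAILS  ← smallest positive counterexample

Answer: x = 2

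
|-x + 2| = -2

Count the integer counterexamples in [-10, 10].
Counterexamples in [-10, 10]: {-10, -9, -8, -7, -6, -5, -4, -3, -2, -1, 0, 1, 2, 3, 4, 5, 6, 7, 8, 9, 10}.

Counting them gives 21 values.

Answer: 21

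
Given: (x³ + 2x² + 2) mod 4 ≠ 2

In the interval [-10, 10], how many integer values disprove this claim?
Counterexamples in [-10, 10]: {-10, -8, -6, -4, -2, 0, 2, 4, 6, 8, 10}.

Counting them gives 11 values.

Answer: 11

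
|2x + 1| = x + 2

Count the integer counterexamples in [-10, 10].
Counterexamples in [-10, 10]: {-10, -9, -8, -7, -6, -5, -4, -3, -2, 0, 2, 3, 4, 5, 6, 7, 8, 9, 10}.

Counting them gives 19 values.

Answer: 19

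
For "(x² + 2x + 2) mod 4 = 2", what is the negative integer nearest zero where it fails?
Testing negative integers from -1 downward:
x = -1: LHS = ((-1)² + 2·(-1) + 2) mod 4 = 1 mod 4 = 1; 1 = 2 — FAILS  ← closest negative counterexample to 0

Answer: x = -1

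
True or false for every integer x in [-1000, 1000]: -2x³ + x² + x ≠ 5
Track d = LHS − RHS over the integers in [-1000, 1000]. Equality would need d = 0, but d changes sign only between consecutive integers, jumping over 0:
x = -2: LHS = -2·(-2)³ + (-2)² + (-2) = 18; 18 ≠ 5 — holds  (d = 13)
x = -1: LHS = -2·(-1)³ + (-1)² + (-1) = 2; 2 ≠ 5 — holds  (d = -3)
Away from these crossings d keeps a constant sign, and checking every integer in [-1000, 1000] confirms d ≠ 0 throughout. Hence the two sides are never equal, so the relation holds for every integer in [-1000, 1000].

No counterexample exists.

Answer: True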